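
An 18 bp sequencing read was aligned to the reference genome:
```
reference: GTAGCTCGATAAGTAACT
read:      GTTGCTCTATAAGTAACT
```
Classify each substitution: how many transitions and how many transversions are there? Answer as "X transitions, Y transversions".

Transitions (purine↔purine or pyrimidine↔pyrimidine): none.
Transversions (purine↔pyrimidine): 3 A→T, 8 G→T.

0 transitions, 2 transversions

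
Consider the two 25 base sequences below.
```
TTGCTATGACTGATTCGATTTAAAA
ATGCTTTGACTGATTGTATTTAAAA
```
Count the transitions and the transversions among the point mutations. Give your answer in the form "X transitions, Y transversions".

Transitions (purine↔purine or pyrimidine↔pyrimidine): none.
Transversions (purine↔pyrimidine): 1 T→A, 6 A→T, 16 C→G, 17 G→T.

0 transitions, 4 transversions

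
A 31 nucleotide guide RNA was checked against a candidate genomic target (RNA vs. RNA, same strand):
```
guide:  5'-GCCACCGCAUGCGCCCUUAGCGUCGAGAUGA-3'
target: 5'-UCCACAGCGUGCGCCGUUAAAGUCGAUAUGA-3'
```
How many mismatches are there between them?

7

Comparing position by position, 7 sites differ: 1 (G/U), 6 (C/A), 9 (A/G), 16 (C/G), 20 (G/A), 21 (C/A), 27 (G/U).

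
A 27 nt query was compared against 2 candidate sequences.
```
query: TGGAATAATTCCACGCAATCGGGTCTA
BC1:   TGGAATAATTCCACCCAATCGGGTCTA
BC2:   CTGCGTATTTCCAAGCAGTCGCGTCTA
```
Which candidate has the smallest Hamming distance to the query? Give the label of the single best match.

BC1

Hamming distances to query — BC1: 1; BC2: 8.
Smallest is BC1 with 1 mismatch.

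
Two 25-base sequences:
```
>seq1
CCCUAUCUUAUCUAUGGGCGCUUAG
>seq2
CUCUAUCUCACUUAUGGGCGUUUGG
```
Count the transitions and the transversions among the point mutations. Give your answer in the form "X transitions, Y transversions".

6 transitions, 0 transversions

Mismatches (1-based):
site 2: C→U (pyrimidine→pyrimidine, transition)
site 9: U→C (pyrimidine→pyrimidine, transition)
site 11: U→C (pyrimidine→pyrimidine, transition)
site 12: C→U (pyrimidine→pyrimidine, transition)
site 21: C→U (pyrimidine→pyrimidine, transition)
site 24: A→G (purine→purine, transition)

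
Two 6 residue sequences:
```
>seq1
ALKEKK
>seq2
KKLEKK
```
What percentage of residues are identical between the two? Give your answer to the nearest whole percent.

50%

3 positions differ (1, 2, 3), so 3 of 6 match: 3/6 = 50%.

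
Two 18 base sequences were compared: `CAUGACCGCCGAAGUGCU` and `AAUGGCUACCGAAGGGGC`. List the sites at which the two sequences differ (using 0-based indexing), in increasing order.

0, 4, 6, 7, 14, 16, 17

Differences at site 0 (C→A), site 4 (A→G), site 6 (C→U), site 7 (G→A), site 14 (U→G), site 16 (C→G), site 17 (U→C).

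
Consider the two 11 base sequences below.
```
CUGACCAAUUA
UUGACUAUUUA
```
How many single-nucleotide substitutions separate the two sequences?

Comparing position by position, 3 sites differ: 1 (C/U), 6 (C/U), 8 (A/U).

3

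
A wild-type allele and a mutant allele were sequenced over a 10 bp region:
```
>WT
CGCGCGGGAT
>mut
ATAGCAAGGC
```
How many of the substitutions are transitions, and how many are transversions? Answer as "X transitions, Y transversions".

4 transitions, 3 transversions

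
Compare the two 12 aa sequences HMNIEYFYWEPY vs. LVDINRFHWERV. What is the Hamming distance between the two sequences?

8

Comparing position by position, 8 positions differ: 1 (H/L), 2 (M/V), 3 (N/D), 5 (E/N), 6 (Y/R), 8 (Y/H), 11 (P/R), 12 (Y/V).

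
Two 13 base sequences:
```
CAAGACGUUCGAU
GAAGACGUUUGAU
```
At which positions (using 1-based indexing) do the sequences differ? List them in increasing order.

Differences at position 1 (C→G), position 10 (C→U).

1, 10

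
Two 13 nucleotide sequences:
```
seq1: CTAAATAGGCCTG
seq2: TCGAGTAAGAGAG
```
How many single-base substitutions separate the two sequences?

Comparing position by position, 8 sites differ: 1 (C/T), 2 (T/C), 3 (A/G), 5 (A/G), 8 (G/A), 10 (C/A), 11 (C/G), 12 (T/A).

8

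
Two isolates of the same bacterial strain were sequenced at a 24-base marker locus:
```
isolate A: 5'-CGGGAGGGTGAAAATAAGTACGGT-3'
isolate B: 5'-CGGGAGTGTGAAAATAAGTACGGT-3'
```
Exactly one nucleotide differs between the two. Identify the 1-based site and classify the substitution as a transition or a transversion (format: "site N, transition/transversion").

The sequences differ only at site 7: G→T (purine→pyrimidine), a transversion.

site 7, transversion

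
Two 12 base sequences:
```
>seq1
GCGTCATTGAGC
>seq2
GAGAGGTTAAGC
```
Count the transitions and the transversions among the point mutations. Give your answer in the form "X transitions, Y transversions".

Transitions (purine↔purine or pyrimidine↔pyrimidine): 6 A→G, 9 G→A.
Transversions (purine↔pyrimidine): 2 C→A, 4 T→A, 5 C→G.

2 transitions, 3 transversions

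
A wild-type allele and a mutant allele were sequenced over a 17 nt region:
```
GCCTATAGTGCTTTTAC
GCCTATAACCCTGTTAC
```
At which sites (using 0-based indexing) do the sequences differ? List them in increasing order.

Differences at site 7 (G→A), site 8 (T→C), site 9 (G→C), site 12 (T→G).

7, 8, 9, 12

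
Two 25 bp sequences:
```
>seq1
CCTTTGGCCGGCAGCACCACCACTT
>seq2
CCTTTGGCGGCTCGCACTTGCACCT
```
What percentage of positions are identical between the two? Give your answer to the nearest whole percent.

68%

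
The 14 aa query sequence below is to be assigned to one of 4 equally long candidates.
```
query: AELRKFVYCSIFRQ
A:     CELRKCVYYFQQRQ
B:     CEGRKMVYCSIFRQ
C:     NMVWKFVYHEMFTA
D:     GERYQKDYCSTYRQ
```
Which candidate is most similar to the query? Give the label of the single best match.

B

A differs at 6 positions; B differs at 3 positions; C differs at 9 positions; D differs at 8 positions. The closest is B.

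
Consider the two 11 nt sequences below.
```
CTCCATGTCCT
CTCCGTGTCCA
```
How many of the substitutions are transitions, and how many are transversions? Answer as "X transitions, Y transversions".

1 transition, 1 transversion

Transitions (purine↔purine or pyrimidine↔pyrimidine): 5 A→G.
Transversions (purine↔pyrimidine): 11 T→A.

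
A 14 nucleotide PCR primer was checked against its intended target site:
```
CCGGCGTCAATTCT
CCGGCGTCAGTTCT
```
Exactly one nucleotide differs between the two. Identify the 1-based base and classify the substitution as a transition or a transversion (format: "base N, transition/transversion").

base 10, transition

The sequences differ only at base 10: A→G (purine→purine), a transition.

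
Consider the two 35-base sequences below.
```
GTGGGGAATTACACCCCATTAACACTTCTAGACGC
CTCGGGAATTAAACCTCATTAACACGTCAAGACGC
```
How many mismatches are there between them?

6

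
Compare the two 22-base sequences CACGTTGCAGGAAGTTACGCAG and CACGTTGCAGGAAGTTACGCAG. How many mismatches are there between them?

No positions differ; the sequences are identical.

0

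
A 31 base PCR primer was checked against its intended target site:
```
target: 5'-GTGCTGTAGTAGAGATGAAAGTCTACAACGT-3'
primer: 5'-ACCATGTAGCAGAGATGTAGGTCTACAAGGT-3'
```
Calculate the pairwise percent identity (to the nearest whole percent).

74%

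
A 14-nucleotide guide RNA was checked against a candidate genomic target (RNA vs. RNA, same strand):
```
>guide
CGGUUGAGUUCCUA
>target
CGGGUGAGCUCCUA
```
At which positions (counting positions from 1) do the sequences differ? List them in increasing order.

Differences at position 4 (U→G), position 9 (U→C).

4, 9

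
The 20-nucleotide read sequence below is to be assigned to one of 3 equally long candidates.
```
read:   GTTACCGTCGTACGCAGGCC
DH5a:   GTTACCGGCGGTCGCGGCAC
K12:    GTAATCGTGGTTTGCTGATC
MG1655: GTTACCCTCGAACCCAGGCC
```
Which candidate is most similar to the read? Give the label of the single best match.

DH5a differs at 6 positions; K12 differs at 8 positions; MG1655 differs at 3 positions. The closest is MG1655.

MG1655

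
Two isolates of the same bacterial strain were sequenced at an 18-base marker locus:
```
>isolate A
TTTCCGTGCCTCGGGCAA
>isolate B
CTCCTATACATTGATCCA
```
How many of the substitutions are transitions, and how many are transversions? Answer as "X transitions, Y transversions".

Mismatches (1-based):
position 1: T→C (pyrimidine→pyrimidine, transition)
position 3: T→C (pyrimidine→pyrimidine, transition)
position 5: C→T (pyrimidine→pyrimidine, transition)
position 6: G→A (purine→purine, transition)
position 8: G→A (purine→purine, transition)
position 10: C→A (pyrimidine→purine, transversion)
position 12: C→T (pyrimidine→pyrimidine, transition)
position 14: G→A (purine→purine, transition)
position 15: G→T (purine→pyrimidine, transversion)
position 17: A→C (purine→pyrimidine, transversion)

7 transitions, 3 transversions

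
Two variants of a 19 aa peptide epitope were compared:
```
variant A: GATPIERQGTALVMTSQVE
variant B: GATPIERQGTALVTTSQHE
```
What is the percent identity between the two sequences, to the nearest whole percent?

89%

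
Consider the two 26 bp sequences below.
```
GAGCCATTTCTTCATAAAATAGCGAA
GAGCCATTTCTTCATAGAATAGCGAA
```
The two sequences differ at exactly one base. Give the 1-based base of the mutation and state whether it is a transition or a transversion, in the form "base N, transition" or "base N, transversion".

The sequences differ only at base 17: A→G (purine→purine), a transition.

base 17, transition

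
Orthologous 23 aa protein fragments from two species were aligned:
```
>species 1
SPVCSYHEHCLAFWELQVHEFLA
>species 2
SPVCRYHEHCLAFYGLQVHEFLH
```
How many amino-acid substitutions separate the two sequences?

The sequences differ at residues 5, 14, 15, 23 (1-based) — 4 in total.

4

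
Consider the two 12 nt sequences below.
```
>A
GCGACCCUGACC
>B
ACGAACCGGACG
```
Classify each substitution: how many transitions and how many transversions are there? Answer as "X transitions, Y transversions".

1 transition, 3 transversions

Mismatches (1-based):
position 1: G→A (purine→purine, transition)
position 5: C→A (pyrimidine→purine, transversion)
position 8: U→G (pyrimidine→purine, transversion)
position 12: C→G (pyrimidine→purine, transversion)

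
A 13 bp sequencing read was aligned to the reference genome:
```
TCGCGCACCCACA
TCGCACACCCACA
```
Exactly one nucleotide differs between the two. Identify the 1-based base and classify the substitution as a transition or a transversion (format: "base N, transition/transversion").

The sequences differ only at base 5: G→A (purine→purine), a transition.

base 5, transition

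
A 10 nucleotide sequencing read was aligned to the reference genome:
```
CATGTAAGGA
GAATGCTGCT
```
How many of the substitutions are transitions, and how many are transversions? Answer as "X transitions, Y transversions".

Mismatches (1-based):
site 1: C→G (pyrimidine→purine, transversion)
site 3: T→A (pyrimidine→purine, transversion)
site 4: G→T (purine→pyrimidine, transversion)
site 5: T→G (pyrimidine→purine, transversion)
site 6: A→C (purine→pyrimidine, transversion)
site 7: A→T (purine→pyrimidine, transversion)
site 9: G→C (purine→pyrimidine, transversion)
site 10: A→T (purine→pyrimidine, transversion)

0 transitions, 8 transversions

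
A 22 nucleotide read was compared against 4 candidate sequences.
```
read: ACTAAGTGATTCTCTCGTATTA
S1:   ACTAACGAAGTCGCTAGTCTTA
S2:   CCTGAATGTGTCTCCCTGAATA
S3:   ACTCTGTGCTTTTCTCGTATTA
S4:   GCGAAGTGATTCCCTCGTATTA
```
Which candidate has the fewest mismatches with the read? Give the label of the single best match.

S4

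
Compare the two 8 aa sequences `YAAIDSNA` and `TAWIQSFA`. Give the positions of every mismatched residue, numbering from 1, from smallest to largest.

1, 3, 5, 7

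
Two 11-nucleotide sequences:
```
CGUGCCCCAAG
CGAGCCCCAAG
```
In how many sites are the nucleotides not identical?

1

Mismatches (1-based): site 3: U→A.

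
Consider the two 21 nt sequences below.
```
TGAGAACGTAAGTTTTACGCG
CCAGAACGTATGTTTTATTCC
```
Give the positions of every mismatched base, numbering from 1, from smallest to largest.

1, 2, 11, 18, 19, 21

Differences at position 1 (T→C), position 2 (G→C), position 11 (A→T), position 18 (C→T), position 19 (G→T), position 21 (G→C).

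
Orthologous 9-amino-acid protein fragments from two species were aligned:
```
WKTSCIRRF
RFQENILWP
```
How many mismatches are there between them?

Comparing position by position, 8 positions differ: 1 (W/R), 2 (K/F), 3 (T/Q), 4 (S/E), 5 (C/N), 7 (R/L), 8 (R/W), 9 (F/P).

8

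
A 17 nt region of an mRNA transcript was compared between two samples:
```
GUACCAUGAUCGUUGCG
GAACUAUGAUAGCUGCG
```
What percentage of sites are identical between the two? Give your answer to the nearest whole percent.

Mismatches at positions 2, 5, 11, 13 (1-based): 4 of 17.
Identical positions: 13/17 = 76.47% → 76%.

76%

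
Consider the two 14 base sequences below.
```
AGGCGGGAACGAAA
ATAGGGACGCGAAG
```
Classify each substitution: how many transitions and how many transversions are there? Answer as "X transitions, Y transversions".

4 transitions, 3 transversions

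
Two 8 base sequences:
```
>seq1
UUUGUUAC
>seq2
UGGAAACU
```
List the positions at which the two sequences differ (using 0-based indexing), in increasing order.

1, 2, 3, 4, 5, 6, 7

Differences at position 1 (U→G), position 2 (U→G), position 3 (G→A), position 4 (U→A), position 5 (U→A), position 6 (A→C), position 7 (C→U).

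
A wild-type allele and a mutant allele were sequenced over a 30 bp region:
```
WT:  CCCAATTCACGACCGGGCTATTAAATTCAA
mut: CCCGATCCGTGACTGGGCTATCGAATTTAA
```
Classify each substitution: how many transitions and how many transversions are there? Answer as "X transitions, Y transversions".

8 transitions, 0 transversions

Mismatches (1-based):
base 4: A→G (purine→purine, transition)
base 7: T→C (pyrimidine→pyrimidine, transition)
base 9: A→G (purine→purine, transition)
base 10: C→T (pyrimidine→pyrimidine, transition)
base 14: C→T (pyrimidine→pyrimidine, transition)
base 22: T→C (pyrimidine→pyrimidine, transition)
base 23: A→G (purine→purine, transition)
base 28: C→T (pyrimidine→pyrimidine, transition)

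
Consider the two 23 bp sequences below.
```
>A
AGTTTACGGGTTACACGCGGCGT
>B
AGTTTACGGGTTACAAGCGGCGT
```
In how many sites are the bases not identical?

Mismatches (1-based): site 16: C→A.

1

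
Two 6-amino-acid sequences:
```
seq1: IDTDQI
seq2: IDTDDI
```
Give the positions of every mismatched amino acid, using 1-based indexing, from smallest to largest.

5

Differences at position 5 (Q→D).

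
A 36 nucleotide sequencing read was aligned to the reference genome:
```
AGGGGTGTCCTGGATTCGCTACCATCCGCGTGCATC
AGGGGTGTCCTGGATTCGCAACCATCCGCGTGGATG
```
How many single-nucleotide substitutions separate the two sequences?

Comparing position by position, 3 positions differ: 20 (T/A), 33 (C/G), 36 (C/G).

3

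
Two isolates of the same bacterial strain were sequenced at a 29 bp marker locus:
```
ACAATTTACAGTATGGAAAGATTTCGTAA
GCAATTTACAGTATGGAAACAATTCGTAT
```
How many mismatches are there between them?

4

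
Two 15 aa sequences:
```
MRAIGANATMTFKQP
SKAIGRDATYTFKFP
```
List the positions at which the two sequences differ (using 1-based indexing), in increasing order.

Scanning 1-based: 1: M/S; 2: R/K; 6: A/R; 7: N/D; 10: M/Y; 14: Q/F.

1, 2, 6, 7, 10, 14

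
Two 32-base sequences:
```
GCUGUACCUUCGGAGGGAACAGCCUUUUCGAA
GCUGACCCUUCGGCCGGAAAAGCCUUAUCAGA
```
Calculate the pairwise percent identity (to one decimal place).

75.0%

8 positions differ (5, 6, 14, 15, 20, 27, 30, 31), so 24 of 32 match: 24/32 = 75%.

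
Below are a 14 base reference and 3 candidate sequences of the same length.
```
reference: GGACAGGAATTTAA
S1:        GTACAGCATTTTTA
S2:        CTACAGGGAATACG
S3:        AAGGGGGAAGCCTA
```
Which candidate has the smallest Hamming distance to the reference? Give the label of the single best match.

S1 differs at 4 sites; S2 differs at 7 sites; S3 differs at 9 sites. The closest is S1.

S1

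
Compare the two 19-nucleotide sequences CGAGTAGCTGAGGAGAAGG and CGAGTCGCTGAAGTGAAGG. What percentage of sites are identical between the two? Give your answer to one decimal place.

84.2%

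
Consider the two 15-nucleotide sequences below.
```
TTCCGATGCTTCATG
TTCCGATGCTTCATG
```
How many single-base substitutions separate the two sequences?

0

No positions differ; the sequences are identical.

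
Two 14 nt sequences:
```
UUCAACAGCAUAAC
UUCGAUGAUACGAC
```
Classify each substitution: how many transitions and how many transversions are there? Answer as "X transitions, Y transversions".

7 transitions, 0 transversions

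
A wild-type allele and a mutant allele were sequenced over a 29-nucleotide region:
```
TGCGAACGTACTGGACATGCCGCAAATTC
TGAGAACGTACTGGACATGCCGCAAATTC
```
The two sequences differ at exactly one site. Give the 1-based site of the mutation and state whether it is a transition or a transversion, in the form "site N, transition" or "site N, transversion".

Site 3 changes C→A. C is a pyrimidine and A is a purine, so this is a transversion.

site 3, transversion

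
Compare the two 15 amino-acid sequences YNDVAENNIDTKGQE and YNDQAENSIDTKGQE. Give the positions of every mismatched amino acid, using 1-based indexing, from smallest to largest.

4, 8

Scanning 1-based: 4: V/Q; 8: N/S.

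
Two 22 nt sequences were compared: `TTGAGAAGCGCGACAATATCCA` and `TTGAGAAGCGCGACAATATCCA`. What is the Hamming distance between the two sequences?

No positions differ; the sequences are identical.

0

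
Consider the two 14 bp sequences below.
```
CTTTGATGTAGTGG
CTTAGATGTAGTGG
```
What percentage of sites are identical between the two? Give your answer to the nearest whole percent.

1 position differs (4), so 13 of 14 match: 13/14 = 92.86%.

93%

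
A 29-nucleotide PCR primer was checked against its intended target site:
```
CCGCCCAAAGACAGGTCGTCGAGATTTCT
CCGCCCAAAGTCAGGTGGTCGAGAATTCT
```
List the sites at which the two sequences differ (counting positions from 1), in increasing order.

11, 17, 25

Scanning 1-based: 11: A/T; 17: C/G; 25: T/A.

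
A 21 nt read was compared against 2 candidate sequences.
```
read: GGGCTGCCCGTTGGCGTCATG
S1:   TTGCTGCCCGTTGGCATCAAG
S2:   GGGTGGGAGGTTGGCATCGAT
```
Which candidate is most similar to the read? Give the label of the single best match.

Hamming distances to read — S1: 4; S2: 9.
Smallest is S1 with 4 mismatches.

S1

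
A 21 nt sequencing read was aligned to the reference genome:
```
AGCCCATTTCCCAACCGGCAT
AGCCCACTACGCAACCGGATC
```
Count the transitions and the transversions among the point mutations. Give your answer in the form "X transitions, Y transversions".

2 transitions, 4 transversions

Mismatches (1-based):
site 7: T→C (pyrimidine→pyrimidine, transition)
site 9: T→A (pyrimidine→purine, transversion)
site 11: C→G (pyrimidine→purine, transversion)
site 19: C→A (pyrimidine→purine, transversion)
site 20: A→T (purine→pyrimidine, transversion)
site 21: T→C (pyrimidine→pyrimidine, transition)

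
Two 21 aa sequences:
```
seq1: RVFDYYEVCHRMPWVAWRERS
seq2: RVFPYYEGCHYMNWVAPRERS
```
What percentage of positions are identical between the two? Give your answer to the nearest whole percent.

76%

Mismatches at positions 4, 8, 11, 13, 17 (1-based): 5 of 21.
Identical positions: 16/21 = 76.19% → 76%.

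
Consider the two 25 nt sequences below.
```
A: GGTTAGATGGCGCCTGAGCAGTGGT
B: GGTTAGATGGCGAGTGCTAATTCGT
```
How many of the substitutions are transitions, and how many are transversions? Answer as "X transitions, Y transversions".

0 transitions, 7 transversions

Transitions (purine↔purine or pyrimidine↔pyrimidine): none.
Transversions (purine↔pyrimidine): 13 C→A, 14 C→G, 17 A→C, 18 G→T, 19 C→A, 21 G→T, 23 G→C.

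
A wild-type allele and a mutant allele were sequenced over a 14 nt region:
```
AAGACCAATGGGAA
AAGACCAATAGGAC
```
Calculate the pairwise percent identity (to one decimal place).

85.7%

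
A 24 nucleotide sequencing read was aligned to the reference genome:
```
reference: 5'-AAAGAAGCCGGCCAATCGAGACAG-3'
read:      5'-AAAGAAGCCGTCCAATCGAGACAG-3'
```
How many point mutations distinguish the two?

1

Comparing position by position, 1 site differs: 11 (G/T).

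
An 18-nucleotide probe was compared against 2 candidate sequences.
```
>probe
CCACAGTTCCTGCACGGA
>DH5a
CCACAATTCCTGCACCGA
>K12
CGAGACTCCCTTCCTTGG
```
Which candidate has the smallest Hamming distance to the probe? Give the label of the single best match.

Hamming distances to probe — DH5a: 2; K12: 9.
Smallest is DH5a with 2 mismatches.

DH5a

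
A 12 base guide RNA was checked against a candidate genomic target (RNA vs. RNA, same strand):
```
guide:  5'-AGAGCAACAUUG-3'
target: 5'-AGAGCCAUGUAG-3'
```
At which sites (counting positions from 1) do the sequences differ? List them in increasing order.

Differences at site 6 (A→C), site 8 (C→U), site 9 (A→G), site 11 (U→A).

6, 8, 9, 11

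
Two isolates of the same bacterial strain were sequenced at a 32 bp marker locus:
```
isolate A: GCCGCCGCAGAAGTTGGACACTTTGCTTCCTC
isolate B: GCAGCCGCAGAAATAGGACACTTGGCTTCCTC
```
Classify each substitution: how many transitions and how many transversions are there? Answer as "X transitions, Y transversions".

1 transition, 3 transversions

Mismatches (1-based):
site 3: C→A (pyrimidine→purine, transversion)
site 13: G→A (purine→purine, transition)
site 15: T→A (pyrimidine→purine, transversion)
site 24: T→G (pyrimidine→purine, transversion)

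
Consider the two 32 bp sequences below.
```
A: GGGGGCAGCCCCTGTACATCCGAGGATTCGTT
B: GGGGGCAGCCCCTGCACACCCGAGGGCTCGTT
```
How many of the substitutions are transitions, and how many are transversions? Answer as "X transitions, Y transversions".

Transitions (purine↔purine or pyrimidine↔pyrimidine): 15 T→C, 19 T→C, 26 A→G, 27 T→C.
Transversions (purine↔pyrimidine): none.

4 transitions, 0 transversions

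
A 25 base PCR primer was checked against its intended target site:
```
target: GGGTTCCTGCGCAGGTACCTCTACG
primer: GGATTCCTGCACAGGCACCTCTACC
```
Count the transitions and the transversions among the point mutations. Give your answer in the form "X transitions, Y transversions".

Mismatches (1-based):
base 3: G→A (purine→purine, transition)
base 11: G→A (purine→purine, transition)
base 16: T→C (pyrimidine→pyrimidine, transition)
base 25: G→C (purine→pyrimidine, transversion)

3 transitions, 1 transversion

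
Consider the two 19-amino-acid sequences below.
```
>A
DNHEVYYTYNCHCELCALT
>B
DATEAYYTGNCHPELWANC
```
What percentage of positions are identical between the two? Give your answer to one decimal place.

8 positions differ (2, 3, 5, 9, 13, 16, 18, 19), so 11 of 19 match: 11/19 = 57.89%.

57.9%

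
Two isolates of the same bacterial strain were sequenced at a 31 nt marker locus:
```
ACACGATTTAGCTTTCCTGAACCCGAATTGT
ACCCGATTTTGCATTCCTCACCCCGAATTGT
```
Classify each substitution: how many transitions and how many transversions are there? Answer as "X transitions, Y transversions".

Transitions (purine↔purine or pyrimidine↔pyrimidine): none.
Transversions (purine↔pyrimidine): 3 A→C, 10 A→T, 13 T→A, 19 G→C, 21 A→C.

0 transitions, 5 transversions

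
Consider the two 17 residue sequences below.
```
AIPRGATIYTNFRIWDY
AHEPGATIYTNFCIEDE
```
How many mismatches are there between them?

Mismatches (1-based): residue 2: I→H; residue 3: P→E; residue 4: R→P; residue 13: R→C; residue 15: W→E; residue 17: Y→E.

6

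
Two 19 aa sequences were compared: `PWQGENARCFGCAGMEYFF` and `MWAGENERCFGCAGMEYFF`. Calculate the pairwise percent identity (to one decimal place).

Mismatches at positions 1, 3, 7 (1-based): 3 of 19.
Identical positions: 16/19 = 84.21% → 84.2%.

84.2%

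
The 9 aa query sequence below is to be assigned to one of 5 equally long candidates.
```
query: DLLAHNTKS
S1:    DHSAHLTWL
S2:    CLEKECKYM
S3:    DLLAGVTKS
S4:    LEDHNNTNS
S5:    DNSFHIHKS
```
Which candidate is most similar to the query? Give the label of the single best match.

S3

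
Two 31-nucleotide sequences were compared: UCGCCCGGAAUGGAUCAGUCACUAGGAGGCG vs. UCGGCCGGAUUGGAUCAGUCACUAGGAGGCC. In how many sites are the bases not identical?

Mismatches (1-based): site 4: C→G; site 10: A→U; site 31: G→C.

3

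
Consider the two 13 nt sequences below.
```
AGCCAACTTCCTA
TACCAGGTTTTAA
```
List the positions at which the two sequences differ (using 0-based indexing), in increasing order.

0, 1, 5, 6, 9, 10, 11

Differences at position 0 (A→T), position 1 (G→A), position 5 (A→G), position 6 (C→G), position 9 (C→T), position 10 (C→T), position 11 (T→A).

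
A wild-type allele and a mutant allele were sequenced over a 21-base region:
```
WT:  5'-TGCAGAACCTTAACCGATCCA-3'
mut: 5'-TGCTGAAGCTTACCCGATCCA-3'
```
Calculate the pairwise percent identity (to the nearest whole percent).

86%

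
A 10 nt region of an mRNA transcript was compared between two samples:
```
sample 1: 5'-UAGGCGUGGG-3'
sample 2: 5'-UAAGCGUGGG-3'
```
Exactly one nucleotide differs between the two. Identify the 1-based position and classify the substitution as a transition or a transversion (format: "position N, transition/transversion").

The sequences differ only at position 3: G→A (purine→purine), a transition.

position 3, transition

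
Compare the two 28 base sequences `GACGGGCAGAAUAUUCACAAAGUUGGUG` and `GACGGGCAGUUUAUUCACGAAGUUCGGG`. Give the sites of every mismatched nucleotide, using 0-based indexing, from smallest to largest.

9, 10, 18, 24, 26

Scanning 0-based: 9: A/U; 10: A/U; 18: A/G; 24: G/C; 26: U/G.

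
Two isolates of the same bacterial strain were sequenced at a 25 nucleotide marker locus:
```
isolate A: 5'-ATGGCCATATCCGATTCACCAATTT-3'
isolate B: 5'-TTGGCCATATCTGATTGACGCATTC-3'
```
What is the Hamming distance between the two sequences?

6

The sequences differ at bases 1, 12, 17, 20, 21, 25 (1-based) — 6 in total.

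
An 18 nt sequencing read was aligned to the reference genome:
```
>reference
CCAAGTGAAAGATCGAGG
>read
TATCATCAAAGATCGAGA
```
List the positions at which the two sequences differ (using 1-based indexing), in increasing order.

1, 2, 3, 4, 5, 7, 18

Scanning 1-based: 1: C/T; 2: C/A; 3: A/T; 4: A/C; 5: G/A; 7: G/C; 18: G/A.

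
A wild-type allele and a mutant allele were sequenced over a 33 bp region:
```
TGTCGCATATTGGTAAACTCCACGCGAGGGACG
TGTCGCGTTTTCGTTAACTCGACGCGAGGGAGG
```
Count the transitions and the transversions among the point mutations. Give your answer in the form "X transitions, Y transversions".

Transitions (purine↔purine or pyrimidine↔pyrimidine): 7 A→G.
Transversions (purine↔pyrimidine): 9 A→T, 12 G→C, 15 A→T, 21 C→G, 32 C→G.

1 transition, 5 transversions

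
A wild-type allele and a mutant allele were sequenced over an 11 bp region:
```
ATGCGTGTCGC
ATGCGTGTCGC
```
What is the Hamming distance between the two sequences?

0

The two sequences are identical at every position.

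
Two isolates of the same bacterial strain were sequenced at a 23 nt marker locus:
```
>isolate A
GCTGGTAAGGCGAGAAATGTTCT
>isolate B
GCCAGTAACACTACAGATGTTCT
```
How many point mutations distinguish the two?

7

Mismatches (1-based): site 3: T→C; site 4: G→A; site 9: G→C; site 10: G→A; site 12: G→T; site 14: G→C; site 16: A→G.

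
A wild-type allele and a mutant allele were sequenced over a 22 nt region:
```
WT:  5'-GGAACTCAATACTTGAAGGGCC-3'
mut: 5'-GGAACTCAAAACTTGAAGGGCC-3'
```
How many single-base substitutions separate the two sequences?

Comparing position by position, 1 position differs: 10 (T/A).

1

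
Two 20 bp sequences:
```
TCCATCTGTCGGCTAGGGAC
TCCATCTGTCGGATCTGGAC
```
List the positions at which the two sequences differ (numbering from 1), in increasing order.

13, 15, 16

Differences at position 13 (C→A), position 15 (A→C), position 16 (G→T).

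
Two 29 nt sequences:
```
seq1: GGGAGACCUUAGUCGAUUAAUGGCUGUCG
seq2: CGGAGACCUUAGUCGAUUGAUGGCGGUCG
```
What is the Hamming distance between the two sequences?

3

Mismatches (1-based): site 1: G→C; site 19: A→G; site 25: U→G.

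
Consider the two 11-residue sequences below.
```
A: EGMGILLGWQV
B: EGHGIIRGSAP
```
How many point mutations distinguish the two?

The sequences differ at residues 3, 6, 7, 9, 10, 11 (1-based) — 6 in total.

6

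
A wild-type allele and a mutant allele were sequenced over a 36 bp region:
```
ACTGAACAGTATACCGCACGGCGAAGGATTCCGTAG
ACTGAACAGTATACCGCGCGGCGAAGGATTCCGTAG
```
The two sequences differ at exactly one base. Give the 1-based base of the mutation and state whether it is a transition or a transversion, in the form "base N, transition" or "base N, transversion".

base 18, transition

Base 18 changes A→G. A is a purine and G is a purine, so this is a transition.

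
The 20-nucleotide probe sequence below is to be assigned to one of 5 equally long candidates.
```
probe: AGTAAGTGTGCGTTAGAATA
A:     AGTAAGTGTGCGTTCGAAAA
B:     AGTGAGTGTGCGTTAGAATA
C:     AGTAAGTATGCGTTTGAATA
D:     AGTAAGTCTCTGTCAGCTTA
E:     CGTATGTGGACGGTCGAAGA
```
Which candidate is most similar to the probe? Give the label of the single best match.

A differs at 2 bases; B differs at 1 base; C differs at 2 bases; D differs at 6 bases; E differs at 7 bases. The closest is B.

B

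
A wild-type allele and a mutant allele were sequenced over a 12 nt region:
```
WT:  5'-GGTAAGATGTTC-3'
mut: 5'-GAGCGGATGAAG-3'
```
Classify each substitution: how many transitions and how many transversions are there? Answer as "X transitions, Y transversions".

2 transitions, 5 transversions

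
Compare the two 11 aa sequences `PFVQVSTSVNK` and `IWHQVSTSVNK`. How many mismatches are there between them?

Comparing position by position, 3 residues differ: 1 (P/I), 2 (F/W), 3 (V/H).

3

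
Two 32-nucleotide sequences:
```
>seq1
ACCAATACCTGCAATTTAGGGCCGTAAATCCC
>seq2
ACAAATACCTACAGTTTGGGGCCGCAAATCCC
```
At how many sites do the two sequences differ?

Comparing position by position, 5 sites differ: 3 (C/A), 11 (G/A), 14 (A/G), 18 (A/G), 25 (T/C).

5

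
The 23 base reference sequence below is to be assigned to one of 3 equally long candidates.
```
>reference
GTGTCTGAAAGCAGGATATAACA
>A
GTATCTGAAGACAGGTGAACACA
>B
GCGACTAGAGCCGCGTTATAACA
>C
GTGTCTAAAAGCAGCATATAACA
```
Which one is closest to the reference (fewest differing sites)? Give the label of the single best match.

Hamming distances to reference — A: 7; B: 9; C: 2.
Smallest is C with 2 mismatches.

C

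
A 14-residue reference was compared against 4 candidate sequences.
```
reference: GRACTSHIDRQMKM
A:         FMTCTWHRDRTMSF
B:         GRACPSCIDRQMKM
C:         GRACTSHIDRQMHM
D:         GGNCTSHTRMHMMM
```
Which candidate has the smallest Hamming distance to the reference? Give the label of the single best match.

C

Hamming distances to reference — A: 8; B: 2; C: 1; D: 7.
Smallest is C with 1 mismatch.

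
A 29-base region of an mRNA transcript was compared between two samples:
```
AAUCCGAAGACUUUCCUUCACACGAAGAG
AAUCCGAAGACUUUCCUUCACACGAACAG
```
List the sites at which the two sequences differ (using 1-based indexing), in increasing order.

Scanning 1-based: 27: G/C.

27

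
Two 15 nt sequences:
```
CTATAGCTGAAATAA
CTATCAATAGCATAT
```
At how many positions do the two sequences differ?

7

Mismatches (1-based): position 5: A→C; position 6: G→A; position 7: C→A; position 9: G→A; position 10: A→G; position 11: A→C; position 15: A→T.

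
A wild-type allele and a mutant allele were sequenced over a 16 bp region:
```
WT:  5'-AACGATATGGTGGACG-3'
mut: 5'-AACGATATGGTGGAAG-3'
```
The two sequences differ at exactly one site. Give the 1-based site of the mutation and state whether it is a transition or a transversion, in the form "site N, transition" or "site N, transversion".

Site 15 changes C→A. C is a pyrimidine and A is a purine, so this is a transversion.

site 15, transversion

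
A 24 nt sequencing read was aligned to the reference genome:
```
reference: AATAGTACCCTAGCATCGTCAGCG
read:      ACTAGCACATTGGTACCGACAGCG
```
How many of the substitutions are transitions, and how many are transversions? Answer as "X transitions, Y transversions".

5 transitions, 3 transversions

Transitions (purine↔purine or pyrimidine↔pyrimidine): 6 T→C, 10 C→T, 12 A→G, 14 C→T, 16 T→C.
Transversions (purine↔pyrimidine): 2 A→C, 9 C→A, 19 T→A.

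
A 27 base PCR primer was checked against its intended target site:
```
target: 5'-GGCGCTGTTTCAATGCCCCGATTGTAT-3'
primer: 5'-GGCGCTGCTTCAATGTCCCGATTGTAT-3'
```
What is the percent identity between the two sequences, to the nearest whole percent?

2 positions differ (8, 16), so 25 of 27 match: 25/27 = 92.59%.

93%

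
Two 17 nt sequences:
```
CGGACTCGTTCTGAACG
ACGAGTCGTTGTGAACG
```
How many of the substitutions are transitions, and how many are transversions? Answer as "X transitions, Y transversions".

0 transitions, 4 transversions

Mismatches (1-based):
position 1: C→A (pyrimidine→purine, transversion)
position 2: G→C (purine→pyrimidine, transversion)
position 5: C→G (pyrimidine→purine, transversion)
position 11: C→G (pyrimidine→purine, transversion)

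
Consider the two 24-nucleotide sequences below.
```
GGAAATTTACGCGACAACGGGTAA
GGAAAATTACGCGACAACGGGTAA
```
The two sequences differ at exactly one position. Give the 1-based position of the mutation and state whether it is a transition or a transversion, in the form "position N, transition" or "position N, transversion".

Position 6 changes T→A. T is a pyrimidine and A is a purine, so this is a transversion.

position 6, transversion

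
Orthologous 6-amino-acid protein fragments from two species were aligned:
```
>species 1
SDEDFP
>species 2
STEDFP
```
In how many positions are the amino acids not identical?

1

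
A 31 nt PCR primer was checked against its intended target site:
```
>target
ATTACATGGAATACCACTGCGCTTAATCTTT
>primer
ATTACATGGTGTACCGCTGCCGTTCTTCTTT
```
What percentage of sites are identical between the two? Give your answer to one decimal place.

77.4%

7 positions differ (10, 11, 16, 21, 22, 25, 26), so 24 of 31 match: 24/31 = 77.42%.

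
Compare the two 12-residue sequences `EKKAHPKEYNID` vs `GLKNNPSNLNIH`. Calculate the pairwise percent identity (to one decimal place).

33.3%

Mismatches at positions 1, 2, 4, 5, 7, 8, 9, 12 (1-based): 8 of 12.
Identical positions: 4/12 = 33.33% → 33.3%.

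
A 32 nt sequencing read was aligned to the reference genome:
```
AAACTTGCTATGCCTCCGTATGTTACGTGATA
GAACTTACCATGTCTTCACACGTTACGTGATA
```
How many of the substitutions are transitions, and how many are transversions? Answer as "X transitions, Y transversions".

Transitions (purine↔purine or pyrimidine↔pyrimidine): 1 A→G, 7 G→A, 9 T→C, 13 C→T, 16 C→T, 18 G→A, 19 T→C, 21 T→C.
Transversions (purine↔pyrimidine): none.

8 transitions, 0 transversions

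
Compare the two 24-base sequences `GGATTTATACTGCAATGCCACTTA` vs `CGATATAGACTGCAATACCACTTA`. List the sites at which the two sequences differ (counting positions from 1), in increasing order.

Differences at site 1 (G→C), site 5 (T→A), site 8 (T→G), site 17 (G→A).

1, 5, 8, 17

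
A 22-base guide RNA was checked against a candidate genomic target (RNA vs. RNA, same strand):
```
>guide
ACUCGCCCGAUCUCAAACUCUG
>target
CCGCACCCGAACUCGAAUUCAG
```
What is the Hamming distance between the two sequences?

7

Comparing position by position, 7 positions differ: 1 (A/C), 3 (U/G), 5 (G/A), 11 (U/A), 15 (A/G), 18 (C/U), 21 (U/A).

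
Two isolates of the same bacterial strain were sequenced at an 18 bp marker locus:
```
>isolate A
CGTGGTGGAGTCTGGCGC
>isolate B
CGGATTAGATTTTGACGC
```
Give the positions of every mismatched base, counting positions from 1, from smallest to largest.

3, 4, 5, 7, 10, 12, 15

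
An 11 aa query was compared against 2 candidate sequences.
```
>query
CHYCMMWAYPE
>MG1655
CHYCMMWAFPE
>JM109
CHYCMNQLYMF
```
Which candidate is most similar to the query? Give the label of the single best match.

MG1655 differs at 1 residue; JM109 differs at 5 residues. The closest is MG1655.

MG1655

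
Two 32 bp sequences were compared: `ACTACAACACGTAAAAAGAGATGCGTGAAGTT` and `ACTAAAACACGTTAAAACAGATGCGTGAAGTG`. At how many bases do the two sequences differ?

4

Mismatches (1-based): base 5: C→A; base 13: A→T; base 18: G→C; base 32: T→G.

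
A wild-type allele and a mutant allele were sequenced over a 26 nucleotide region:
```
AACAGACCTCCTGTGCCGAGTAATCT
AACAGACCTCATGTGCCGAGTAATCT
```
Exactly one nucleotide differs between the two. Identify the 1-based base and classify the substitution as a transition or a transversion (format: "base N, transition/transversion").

base 11, transversion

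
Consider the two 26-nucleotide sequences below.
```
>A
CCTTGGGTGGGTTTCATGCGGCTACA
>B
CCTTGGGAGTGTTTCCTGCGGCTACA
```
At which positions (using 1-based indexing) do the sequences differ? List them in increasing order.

8, 10, 16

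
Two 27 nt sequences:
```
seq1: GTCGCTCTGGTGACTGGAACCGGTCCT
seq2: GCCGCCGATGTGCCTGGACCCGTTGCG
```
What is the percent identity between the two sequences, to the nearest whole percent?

63%

Mismatches at positions 2, 6, 7, 8, 9, 13, 19, 23, 25, 27 (1-based): 10 of 27.
Identical positions: 17/27 = 62.96% → 63%.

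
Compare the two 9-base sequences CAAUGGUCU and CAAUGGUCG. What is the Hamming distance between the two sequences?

Comparing position by position, 1 base differs: 9 (U/G).

1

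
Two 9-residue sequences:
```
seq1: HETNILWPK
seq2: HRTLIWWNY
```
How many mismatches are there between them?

5

The sequences differ at positions 2, 4, 6, 8, 9 (1-based) — 5 in total.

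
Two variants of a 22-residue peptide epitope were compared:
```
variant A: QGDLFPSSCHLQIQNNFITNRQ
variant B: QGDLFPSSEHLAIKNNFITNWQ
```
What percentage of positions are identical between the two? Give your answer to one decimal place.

Mismatches at positions 9, 12, 14, 21 (1-based): 4 of 22.
Identical positions: 18/22 = 81.82% → 81.8%.

81.8%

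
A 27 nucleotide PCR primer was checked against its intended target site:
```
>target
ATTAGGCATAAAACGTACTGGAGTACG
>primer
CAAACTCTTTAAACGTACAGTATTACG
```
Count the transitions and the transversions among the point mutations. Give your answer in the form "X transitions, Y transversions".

0 transitions, 10 transversions

Mismatches (1-based):
position 1: A→C (purine→pyrimidine, transversion)
position 2: T→A (pyrimidine→purine, transversion)
position 3: T→A (pyrimidine→purine, transversion)
position 5: G→C (purine→pyrimidine, transversion)
position 6: G→T (purine→pyrimidine, transversion)
position 8: A→T (purine→pyrimidine, transversion)
position 10: A→T (purine→pyrimidine, transversion)
position 19: T→A (pyrimidine→purine, transversion)
position 21: G→T (purine→pyrimidine, transversion)
position 23: G→T (purine→pyrimidine, transversion)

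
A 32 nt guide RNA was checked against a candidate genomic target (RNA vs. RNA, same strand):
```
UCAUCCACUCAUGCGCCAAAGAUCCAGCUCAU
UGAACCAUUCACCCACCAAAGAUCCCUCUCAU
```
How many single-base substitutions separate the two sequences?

Comparing position by position, 8 sites differ: 2 (C/G), 4 (U/A), 8 (C/U), 12 (U/C), 13 (G/C), 15 (G/A), 26 (A/C), 27 (G/U).

8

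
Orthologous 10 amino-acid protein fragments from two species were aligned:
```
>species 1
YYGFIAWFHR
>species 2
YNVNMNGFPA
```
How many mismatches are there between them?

Comparing position by position, 8 residues differ: 2 (Y/N), 3 (G/V), 4 (F/N), 5 (I/M), 6 (A/N), 7 (W/G), 9 (H/P), 10 (R/A).

8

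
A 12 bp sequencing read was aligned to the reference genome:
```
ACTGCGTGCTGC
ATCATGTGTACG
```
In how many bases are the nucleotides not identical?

8

Comparing position by position, 8 bases differ: 2 (C/T), 3 (T/C), 4 (G/A), 5 (C/T), 9 (C/T), 10 (T/A), 11 (G/C), 12 (C/G).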